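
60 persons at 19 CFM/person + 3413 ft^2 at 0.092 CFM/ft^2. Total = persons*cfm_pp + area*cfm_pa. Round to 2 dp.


Total = 60*19 + 3413*0.092 = 1454.00 CFM

1454.00 CFM


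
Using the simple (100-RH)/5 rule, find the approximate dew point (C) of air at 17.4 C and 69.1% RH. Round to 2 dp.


Td = 17.4 - (100-69.1)/5 = 11.22 C

11.22 C


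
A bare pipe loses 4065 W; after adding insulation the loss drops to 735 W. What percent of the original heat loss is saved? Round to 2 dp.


Savings = ((4065-735)/4065)*100 = 81.92 %

81.92 %


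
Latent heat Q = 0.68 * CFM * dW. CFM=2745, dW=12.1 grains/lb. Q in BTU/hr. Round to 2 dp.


Q = 0.68 * 2745 * 12.1 = 22585.86 BTU/hr

22585.86 BTU/hr


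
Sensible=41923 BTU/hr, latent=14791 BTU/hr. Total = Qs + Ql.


Qt = 41923 + 14791 = 56714 BTU/hr

56714 BTU/hr


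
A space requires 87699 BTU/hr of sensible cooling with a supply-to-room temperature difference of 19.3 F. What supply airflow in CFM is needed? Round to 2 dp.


CFM = 87699 / (1.08 * 19.3) = 4207.40

4207.40 CFM


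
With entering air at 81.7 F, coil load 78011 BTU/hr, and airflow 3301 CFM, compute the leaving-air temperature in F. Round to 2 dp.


dT = 78011/(1.08*3301) = 21.8820
T_leave = 81.7 - 21.8820 = 59.82 F

59.82 F


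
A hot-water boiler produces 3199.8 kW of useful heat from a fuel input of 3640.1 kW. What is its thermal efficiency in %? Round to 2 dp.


eta = (3199.8/3640.1)*100 = 87.90 %

87.90 %


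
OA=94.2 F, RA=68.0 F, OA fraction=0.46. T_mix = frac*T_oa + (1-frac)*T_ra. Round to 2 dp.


T_mix = 0.46*94.2 + 0.54*68.0 = 80.05 F

80.05 F


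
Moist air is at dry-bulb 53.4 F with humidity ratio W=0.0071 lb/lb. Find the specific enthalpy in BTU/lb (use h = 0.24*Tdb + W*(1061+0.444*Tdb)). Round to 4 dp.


h = 0.24*53.4 + 0.0071*(1061+0.444*53.4) = 20.5174 BTU/lb

20.5174 BTU/lb


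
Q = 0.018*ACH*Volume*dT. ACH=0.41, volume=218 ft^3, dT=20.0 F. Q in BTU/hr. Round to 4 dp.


Q = 0.018 * 0.41 * 218 * 20.0 = 32.1768 BTU/hr

32.1768 BTU/hr


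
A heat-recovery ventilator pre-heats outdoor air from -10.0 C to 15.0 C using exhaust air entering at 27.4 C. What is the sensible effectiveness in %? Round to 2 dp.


eff = (15.0-(-10.0))/(27.4-(-10.0))*100 = 66.84 %

66.84 %


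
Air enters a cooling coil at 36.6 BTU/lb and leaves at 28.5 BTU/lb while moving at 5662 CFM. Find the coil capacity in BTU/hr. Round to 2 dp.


Q = 4.5 * 5662 * (36.6 - 28.5) = 206379.90 BTU/hr

206379.90 BTU/hr


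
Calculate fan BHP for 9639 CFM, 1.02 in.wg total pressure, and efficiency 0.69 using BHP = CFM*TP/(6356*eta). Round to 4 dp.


BHP = 9639 * 1.02 / (6356 * 0.69) = 2.2418 hp

2.2418 hp


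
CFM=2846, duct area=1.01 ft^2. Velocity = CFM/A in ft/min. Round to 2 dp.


V = 2846 / 1.01 = 2817.82 ft/min

2817.82 ft/min


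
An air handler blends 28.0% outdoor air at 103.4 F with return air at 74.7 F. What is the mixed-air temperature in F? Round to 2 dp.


T_mix = 74.7 + (28.0/100)*(103.4-74.7) = 82.74 F

82.74 F


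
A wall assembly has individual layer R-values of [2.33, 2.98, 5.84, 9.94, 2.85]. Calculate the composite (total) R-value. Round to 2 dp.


R_total = 2.33 + 2.98 + 5.84 + 9.94 + 2.85 = 23.94

23.94


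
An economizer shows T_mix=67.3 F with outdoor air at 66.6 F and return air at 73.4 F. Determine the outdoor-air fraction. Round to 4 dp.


frac = (67.3 - 73.4) / (66.6 - 73.4) = 0.8971

0.8971


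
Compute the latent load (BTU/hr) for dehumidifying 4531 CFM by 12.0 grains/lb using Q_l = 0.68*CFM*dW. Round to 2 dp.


Q = 0.68 * 4531 * 12.0 = 36972.96 BTU/hr

36972.96 BTU/hr


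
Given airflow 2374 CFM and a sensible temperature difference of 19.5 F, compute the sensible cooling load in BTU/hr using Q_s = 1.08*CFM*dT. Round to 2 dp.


Q = 1.08 * 2374 * 19.5 = 49996.44 BTU/hr

49996.44 BTU/hr


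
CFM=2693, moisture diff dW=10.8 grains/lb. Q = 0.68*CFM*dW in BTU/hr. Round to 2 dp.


Q = 0.68 * 2693 * 10.8 = 19777.39 BTU/hr

19777.39 BTU/hr


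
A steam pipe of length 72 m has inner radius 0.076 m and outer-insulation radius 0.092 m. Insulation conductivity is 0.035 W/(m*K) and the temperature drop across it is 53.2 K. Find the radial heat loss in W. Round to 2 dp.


Q = 2*pi*0.035*72*53.2/ln(0.092/0.076) = 4408.93 W

4408.93 W


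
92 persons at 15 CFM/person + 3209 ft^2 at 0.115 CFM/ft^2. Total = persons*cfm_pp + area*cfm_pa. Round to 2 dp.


Total = 92*15 + 3209*0.115 = 1749.04 CFM

1749.04 CFM


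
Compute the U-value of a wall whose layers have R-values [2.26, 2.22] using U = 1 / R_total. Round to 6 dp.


R_total = 2.26 + 2.22 = 4.48
U = 1/4.48 = 0.223214

0.223214


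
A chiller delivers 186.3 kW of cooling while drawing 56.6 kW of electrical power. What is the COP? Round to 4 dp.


COP = 186.3 / 56.6 = 3.2915

3.2915


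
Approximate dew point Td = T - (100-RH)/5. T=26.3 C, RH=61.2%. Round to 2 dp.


Td = 26.3 - (100-61.2)/5 = 18.54 C

18.54 C


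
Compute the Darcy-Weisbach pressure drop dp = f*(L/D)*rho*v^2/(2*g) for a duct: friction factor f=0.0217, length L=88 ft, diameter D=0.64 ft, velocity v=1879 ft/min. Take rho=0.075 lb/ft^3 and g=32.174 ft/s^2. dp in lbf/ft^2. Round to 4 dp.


v_fps = 1879/60 = 31.3167 ft/s
dp = 0.0217*(88/0.64)*0.075*31.3167^2/(2*32.174) = 3.4107 lbf/ft^2

3.4107 lbf/ft^2


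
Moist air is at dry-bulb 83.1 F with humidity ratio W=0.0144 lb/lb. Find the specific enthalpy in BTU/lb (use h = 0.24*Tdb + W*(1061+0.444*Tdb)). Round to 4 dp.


h = 0.24*83.1 + 0.0144*(1061+0.444*83.1) = 35.7537 BTU/lb

35.7537 BTU/lb


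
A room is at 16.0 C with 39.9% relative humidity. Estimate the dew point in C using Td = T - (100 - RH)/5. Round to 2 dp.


Td = 16.0 - (100-39.9)/5 = 3.98 C

3.98 C


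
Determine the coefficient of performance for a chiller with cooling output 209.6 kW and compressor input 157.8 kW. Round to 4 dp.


COP = 209.6 / 157.8 = 1.3283

1.3283


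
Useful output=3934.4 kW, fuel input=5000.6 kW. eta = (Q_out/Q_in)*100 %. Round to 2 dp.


eta = (3934.4/5000.6)*100 = 78.68 %

78.68 %


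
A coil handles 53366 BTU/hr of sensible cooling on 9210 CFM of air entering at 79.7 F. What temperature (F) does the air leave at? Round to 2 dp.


dT = 53366/(1.08*9210) = 5.3651
T_leave = 79.7 - 5.3651 = 74.33 F

74.33 F


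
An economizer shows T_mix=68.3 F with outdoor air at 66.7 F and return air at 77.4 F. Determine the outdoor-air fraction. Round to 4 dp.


frac = (68.3 - 77.4) / (66.7 - 77.4) = 0.8505

0.8505


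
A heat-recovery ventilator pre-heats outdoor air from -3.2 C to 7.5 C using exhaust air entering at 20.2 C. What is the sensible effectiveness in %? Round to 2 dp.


eff = (7.5-(-3.2))/(20.2-(-3.2))*100 = 45.73 %

45.73 %


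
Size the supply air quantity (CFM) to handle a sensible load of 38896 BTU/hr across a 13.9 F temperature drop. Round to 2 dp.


CFM = 38896 / (1.08 * 13.9) = 2590.99

2590.99 CFM


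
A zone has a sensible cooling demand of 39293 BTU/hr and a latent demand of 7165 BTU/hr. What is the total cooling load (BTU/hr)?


Qt = 39293 + 7165 = 46458 BTU/hr

46458 BTU/hr


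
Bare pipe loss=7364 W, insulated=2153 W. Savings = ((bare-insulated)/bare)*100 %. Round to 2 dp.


Savings = ((7364-2153)/7364)*100 = 70.76 %

70.76 %


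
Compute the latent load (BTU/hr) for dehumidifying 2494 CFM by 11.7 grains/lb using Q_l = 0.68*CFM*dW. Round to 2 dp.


Q = 0.68 * 2494 * 11.7 = 19842.26 BTU/hr

19842.26 BTU/hr


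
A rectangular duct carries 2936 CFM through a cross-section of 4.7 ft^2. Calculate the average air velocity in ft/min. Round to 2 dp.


V = 2936 / 4.7 = 624.68 ft/min

624.68 ft/min


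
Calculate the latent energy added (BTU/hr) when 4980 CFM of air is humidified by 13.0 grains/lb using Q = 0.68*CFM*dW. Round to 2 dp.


Q = 0.68 * 4980 * 13.0 = 44023.20 BTU/hr

44023.20 BTU/hr


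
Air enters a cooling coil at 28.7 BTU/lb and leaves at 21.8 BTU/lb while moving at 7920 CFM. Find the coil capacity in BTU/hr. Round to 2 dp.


Q = 4.5 * 7920 * (28.7 - 21.8) = 245916.00 BTU/hr

245916.00 BTU/hr


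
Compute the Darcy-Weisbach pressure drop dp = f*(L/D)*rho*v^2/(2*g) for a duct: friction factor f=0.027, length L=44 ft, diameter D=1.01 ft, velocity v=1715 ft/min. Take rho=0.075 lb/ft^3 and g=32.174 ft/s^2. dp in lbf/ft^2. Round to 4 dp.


v_fps = 1715/60 = 28.5833 ft/s
dp = 0.027*(44/1.01)*0.075*28.5833^2/(2*32.174) = 1.1201 lbf/ft^2

1.1201 lbf/ft^2


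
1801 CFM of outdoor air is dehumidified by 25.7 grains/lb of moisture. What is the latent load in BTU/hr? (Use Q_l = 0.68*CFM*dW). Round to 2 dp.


Q = 0.68 * 1801 * 25.7 = 31474.28 BTU/hr

31474.28 BTU/hr


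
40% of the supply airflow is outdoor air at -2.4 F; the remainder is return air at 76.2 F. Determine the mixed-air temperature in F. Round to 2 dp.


T_mix = 0.4*(-2.4) + 0.6*76.2 = 44.76 F

44.76 F


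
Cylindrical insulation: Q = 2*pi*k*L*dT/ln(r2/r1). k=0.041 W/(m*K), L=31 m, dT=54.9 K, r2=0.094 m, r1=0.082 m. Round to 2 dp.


Q = 2*pi*0.041*31*54.9/ln(0.094/0.082) = 3210.15 W

3210.15 W


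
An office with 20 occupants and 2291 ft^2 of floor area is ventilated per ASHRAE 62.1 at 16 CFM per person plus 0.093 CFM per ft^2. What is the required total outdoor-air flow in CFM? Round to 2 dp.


Total = 20*16 + 2291*0.093 = 533.06 CFM

533.06 CFM


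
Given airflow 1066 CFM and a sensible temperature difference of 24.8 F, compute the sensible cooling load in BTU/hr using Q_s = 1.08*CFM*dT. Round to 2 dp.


Q = 1.08 * 1066 * 24.8 = 28551.74 BTU/hr

28551.74 BTU/hr


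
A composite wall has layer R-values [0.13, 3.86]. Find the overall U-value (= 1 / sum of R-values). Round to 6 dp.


R_total = 0.13 + 3.86 = 3.99
U = 1/3.99 = 0.250627

0.250627


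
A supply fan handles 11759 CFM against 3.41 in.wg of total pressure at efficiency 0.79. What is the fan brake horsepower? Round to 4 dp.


BHP = 11759 * 3.41 / (6356 * 0.79) = 7.9857 hp

7.9857 hp


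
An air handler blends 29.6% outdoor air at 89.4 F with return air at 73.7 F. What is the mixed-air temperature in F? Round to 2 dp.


T_mix = 73.7 + (29.6/100)*(89.4-73.7) = 78.35 F

78.35 F


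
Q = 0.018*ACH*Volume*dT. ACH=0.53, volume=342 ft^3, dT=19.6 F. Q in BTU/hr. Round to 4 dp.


Q = 0.018 * 0.53 * 342 * 19.6 = 63.9485 BTU/hr

63.9485 BTU/hr


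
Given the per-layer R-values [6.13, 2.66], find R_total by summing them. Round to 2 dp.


R_total = 6.13 + 2.66 = 8.79

8.79


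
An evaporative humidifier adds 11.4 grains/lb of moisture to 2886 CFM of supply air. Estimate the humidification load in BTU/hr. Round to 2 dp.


Q = 0.68 * 2886 * 11.4 = 22372.27 BTU/hr

22372.27 BTU/hr


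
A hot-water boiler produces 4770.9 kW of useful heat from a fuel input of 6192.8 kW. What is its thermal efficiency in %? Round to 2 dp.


eta = (4770.9/6192.8)*100 = 77.04 %

77.04 %


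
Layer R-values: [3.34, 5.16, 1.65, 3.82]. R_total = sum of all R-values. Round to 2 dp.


R_total = 3.34 + 5.16 + 1.65 + 3.82 = 13.97

13.97


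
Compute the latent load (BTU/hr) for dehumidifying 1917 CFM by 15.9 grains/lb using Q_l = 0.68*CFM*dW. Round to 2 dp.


Q = 0.68 * 1917 * 15.9 = 20726.60 BTU/hr

20726.60 BTU/hr


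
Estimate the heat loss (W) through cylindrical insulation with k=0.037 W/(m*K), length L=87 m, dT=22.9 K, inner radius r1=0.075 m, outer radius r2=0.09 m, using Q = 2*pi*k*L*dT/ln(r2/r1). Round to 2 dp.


Q = 2*pi*0.037*87*22.9/ln(0.09/0.075) = 2540.38 W

2540.38 W


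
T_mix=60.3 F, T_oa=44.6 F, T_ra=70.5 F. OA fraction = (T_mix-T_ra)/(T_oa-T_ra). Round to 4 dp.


frac = (60.3 - 70.5) / (44.6 - 70.5) = 0.3938

0.3938


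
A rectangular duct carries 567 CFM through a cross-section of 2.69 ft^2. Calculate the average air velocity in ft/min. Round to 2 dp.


V = 567 / 2.69 = 210.78 ft/min

210.78 ft/min


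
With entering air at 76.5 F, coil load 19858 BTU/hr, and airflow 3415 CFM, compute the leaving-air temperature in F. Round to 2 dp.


dT = 19858/(1.08*3415) = 5.3842
T_leave = 76.5 - 5.3842 = 71.12 F

71.12 F


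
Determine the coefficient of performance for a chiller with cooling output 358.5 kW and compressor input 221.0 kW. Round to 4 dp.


COP = 358.5 / 221.0 = 1.6222

1.6222


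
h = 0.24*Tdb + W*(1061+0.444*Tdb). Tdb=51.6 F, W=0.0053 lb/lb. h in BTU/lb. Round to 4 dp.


h = 0.24*51.6 + 0.0053*(1061+0.444*51.6) = 18.1287 BTU/lb

18.1287 BTU/lb


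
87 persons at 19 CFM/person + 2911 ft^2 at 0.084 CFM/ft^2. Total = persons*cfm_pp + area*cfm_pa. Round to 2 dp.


Total = 87*19 + 2911*0.084 = 1897.52 CFM

1897.52 CFM


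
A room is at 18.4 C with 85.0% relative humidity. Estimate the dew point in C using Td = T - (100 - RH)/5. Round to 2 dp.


Td = 18.4 - (100-85.0)/5 = 15.40 C

15.40 C


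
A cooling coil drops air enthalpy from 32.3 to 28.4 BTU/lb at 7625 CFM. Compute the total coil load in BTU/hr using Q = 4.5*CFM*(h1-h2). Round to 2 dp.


Q = 4.5 * 7625 * (32.3 - 28.4) = 133818.75 BTU/hr

133818.75 BTU/hr


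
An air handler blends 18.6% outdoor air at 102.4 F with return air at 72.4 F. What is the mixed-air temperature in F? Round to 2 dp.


T_mix = 72.4 + (18.6/100)*(102.4-72.4) = 77.98 F

77.98 F


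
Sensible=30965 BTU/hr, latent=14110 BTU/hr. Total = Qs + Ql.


Qt = 30965 + 14110 = 45075 BTU/hr

45075 BTU/hr


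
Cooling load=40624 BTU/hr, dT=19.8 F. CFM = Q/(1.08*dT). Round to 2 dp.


CFM = 40624 / (1.08 * 19.8) = 1899.74

1899.74 CFM


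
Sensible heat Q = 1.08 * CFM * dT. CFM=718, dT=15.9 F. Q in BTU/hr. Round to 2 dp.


Q = 1.08 * 718 * 15.9 = 12329.50 BTU/hr

12329.50 BTU/hr


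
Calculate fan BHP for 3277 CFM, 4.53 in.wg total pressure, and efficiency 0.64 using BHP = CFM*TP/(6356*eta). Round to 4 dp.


BHP = 3277 * 4.53 / (6356 * 0.64) = 3.6493 hp

3.6493 hp


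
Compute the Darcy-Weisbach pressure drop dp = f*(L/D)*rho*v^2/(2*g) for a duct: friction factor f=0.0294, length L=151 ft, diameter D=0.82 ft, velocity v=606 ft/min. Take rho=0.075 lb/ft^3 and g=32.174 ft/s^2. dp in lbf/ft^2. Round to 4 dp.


v_fps = 606/60 = 10.1 ft/s
dp = 0.0294*(151/0.82)*0.075*10.1^2/(2*32.174) = 0.6437 lbf/ft^2

0.6437 lbf/ft^2


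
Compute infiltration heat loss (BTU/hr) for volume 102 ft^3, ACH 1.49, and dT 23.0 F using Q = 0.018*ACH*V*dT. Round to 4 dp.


Q = 0.018 * 1.49 * 102 * 23.0 = 62.9197 BTU/hr

62.9197 BTU/hr


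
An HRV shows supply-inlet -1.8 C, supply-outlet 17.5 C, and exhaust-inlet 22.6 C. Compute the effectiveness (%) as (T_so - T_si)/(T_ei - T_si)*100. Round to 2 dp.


eff = (17.5-(-1.8))/(22.6-(-1.8))*100 = 79.10 %

79.10 %


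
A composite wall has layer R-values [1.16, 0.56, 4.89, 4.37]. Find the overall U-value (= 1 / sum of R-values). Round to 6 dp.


R_total = 1.16 + 0.56 + 4.89 + 4.37 = 10.98
U = 1/10.98 = 0.091075

0.091075


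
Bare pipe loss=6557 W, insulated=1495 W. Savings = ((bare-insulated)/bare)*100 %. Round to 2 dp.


Savings = ((6557-1495)/6557)*100 = 77.20 %

77.20 %


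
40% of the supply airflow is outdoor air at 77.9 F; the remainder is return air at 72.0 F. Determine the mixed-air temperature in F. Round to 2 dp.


T_mix = 0.4*77.9 + 0.6*72.0 = 74.36 F

74.36 F


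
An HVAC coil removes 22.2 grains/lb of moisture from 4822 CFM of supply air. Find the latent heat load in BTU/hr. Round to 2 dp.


Q = 0.68 * 4822 * 22.2 = 72792.91 BTU/hr

72792.91 BTU/hr


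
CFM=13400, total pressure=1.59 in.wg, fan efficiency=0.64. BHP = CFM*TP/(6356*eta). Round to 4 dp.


BHP = 13400 * 1.59 / (6356 * 0.64) = 5.2377 hp

5.2377 hp


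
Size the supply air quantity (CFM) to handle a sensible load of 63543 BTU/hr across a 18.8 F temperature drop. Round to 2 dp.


CFM = 63543 / (1.08 * 18.8) = 3129.58

3129.58 CFM


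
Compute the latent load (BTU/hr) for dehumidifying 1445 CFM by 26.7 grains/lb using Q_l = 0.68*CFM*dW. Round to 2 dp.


Q = 0.68 * 1445 * 26.7 = 26235.42 BTU/hr

26235.42 BTU/hr


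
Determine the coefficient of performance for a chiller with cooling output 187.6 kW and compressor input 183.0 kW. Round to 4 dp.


COP = 187.6 / 183.0 = 1.0251

1.0251


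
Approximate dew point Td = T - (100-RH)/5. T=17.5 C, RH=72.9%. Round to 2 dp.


Td = 17.5 - (100-72.9)/5 = 12.08 C

12.08 C


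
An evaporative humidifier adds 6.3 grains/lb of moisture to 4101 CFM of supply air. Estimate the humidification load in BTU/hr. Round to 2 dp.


Q = 0.68 * 4101 * 6.3 = 17568.68 BTU/hr

17568.68 BTU/hr


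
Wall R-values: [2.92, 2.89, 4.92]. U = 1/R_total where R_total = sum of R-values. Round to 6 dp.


R_total = 2.92 + 2.89 + 4.92 = 10.73
U = 1/10.73 = 0.093197

0.093197


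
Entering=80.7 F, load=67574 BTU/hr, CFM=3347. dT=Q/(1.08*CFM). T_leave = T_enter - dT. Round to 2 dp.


dT = 67574/(1.08*3347) = 18.6939
T_leave = 80.7 - 18.6939 = 62.01 F

62.01 F


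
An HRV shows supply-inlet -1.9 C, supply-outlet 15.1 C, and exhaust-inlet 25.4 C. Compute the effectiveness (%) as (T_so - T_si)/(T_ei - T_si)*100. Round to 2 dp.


eff = (15.1-(-1.9))/(25.4-(-1.9))*100 = 62.27 %

62.27 %


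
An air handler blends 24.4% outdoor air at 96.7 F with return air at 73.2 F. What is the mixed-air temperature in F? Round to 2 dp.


T_mix = 73.2 + (24.4/100)*(96.7-73.2) = 78.93 F

78.93 F


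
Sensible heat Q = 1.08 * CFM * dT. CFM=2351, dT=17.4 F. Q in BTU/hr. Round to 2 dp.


Q = 1.08 * 2351 * 17.4 = 44179.99 BTU/hr

44179.99 BTU/hr


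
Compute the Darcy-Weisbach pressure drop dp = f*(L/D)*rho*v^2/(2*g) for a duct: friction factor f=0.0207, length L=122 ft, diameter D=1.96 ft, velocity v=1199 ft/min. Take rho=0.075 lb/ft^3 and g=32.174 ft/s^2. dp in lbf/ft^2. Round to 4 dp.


v_fps = 1199/60 = 19.9833 ft/s
dp = 0.0207*(122/1.96)*0.075*19.9833^2/(2*32.174) = 0.5997 lbf/ft^2

0.5997 lbf/ft^2


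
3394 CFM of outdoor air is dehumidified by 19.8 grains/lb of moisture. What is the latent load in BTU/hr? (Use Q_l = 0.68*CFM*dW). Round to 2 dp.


Q = 0.68 * 3394 * 19.8 = 45696.82 BTU/hr

45696.82 BTU/hr


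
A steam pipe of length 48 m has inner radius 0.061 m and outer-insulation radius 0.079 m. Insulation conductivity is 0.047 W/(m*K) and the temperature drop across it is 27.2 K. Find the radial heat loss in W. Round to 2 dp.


Q = 2*pi*0.047*48*27.2/ln(0.079/0.061) = 1491.09 W

1491.09 W


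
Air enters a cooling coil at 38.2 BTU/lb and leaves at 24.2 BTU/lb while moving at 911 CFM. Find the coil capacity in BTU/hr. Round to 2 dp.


Q = 4.5 * 911 * (38.2 - 24.2) = 57393.00 BTU/hr

57393.00 BTU/hr


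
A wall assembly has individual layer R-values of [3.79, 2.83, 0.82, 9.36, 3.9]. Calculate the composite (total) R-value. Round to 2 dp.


R_total = 3.79 + 2.83 + 0.82 + 9.36 + 3.9 = 20.70

20.70


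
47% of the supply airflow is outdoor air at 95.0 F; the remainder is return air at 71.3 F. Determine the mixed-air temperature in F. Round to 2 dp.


T_mix = 0.47*95.0 + 0.53*71.3 = 82.44 F

82.44 F


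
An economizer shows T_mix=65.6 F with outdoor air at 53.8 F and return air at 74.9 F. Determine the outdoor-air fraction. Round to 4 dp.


frac = (65.6 - 74.9) / (53.8 - 74.9) = 0.4408

0.4408


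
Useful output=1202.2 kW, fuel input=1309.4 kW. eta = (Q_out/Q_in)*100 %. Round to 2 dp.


eta = (1202.2/1309.4)*100 = 91.81 %

91.81 %


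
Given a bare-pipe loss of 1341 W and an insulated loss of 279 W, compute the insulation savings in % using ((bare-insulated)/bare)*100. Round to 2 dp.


Savings = ((1341-279)/1341)*100 = 79.19 %

79.19 %


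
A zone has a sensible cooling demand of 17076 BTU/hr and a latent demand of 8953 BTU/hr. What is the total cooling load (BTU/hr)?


Qt = 17076 + 8953 = 26029 BTU/hr

26029 BTU/hr


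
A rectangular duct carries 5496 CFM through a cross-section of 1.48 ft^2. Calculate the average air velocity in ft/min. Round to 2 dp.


V = 5496 / 1.48 = 3713.51 ft/min

3713.51 ft/min


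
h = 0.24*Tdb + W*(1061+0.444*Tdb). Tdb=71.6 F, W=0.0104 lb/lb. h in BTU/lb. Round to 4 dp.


h = 0.24*71.6 + 0.0104*(1061+0.444*71.6) = 28.5490 BTU/lb

28.5490 BTU/lb


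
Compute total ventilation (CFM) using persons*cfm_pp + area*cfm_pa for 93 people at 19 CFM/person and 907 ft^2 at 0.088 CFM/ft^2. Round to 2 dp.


Total = 93*19 + 907*0.088 = 1846.82 CFM

1846.82 CFM


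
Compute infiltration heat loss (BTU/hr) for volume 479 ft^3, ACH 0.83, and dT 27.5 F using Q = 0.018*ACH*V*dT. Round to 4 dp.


Q = 0.018 * 0.83 * 479 * 27.5 = 196.7972 BTU/hr

196.7972 BTU/hr


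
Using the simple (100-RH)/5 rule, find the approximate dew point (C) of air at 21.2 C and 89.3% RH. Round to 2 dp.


Td = 21.2 - (100-89.3)/5 = 19.06 C

19.06 C


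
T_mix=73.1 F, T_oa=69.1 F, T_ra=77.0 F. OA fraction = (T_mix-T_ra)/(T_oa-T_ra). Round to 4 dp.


frac = (73.1 - 77.0) / (69.1 - 77.0) = 0.4937

0.4937


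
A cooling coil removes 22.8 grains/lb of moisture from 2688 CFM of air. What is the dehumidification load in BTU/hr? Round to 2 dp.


Q = 0.68 * 2688 * 22.8 = 41674.75 BTU/hr

41674.75 BTU/hr


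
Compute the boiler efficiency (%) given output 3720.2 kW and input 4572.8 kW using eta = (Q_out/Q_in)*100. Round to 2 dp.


eta = (3720.2/4572.8)*100 = 81.35 %

81.35 %


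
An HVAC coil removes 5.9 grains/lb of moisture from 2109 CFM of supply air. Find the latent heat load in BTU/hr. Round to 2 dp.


Q = 0.68 * 2109 * 5.9 = 8461.31 BTU/hr

8461.31 BTU/hr


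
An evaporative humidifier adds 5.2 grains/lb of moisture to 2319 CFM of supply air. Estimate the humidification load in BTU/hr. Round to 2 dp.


Q = 0.68 * 2319 * 5.2 = 8199.98 BTU/hr

8199.98 BTU/hr


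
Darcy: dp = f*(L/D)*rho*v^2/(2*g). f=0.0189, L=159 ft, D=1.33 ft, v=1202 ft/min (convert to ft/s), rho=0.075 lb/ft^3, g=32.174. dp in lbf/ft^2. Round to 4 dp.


v_fps = 1202/60 = 20.0333 ft/s
dp = 0.0189*(159/1.33)*0.075*20.0333^2/(2*32.174) = 1.0569 lbf/ft^2

1.0569 lbf/ft^2


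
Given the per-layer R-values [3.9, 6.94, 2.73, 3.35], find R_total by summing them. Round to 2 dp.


R_total = 3.9 + 6.94 + 2.73 + 3.35 = 16.92

16.92


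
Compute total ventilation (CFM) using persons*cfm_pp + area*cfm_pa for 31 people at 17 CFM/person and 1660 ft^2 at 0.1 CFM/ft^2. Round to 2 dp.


Total = 31*17 + 1660*0.1 = 693.00 CFM

693.00 CFM


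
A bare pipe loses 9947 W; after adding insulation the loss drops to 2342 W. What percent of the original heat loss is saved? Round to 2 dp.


Savings = ((9947-2342)/9947)*100 = 76.46 %

76.46 %


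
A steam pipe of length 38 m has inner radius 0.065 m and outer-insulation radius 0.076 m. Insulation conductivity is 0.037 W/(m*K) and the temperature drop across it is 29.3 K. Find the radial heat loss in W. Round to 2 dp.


Q = 2*pi*0.037*38*29.3/ln(0.076/0.065) = 1655.56 W

1655.56 W


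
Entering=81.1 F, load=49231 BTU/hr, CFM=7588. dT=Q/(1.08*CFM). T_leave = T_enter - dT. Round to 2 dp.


dT = 49231/(1.08*7588) = 6.0074
T_leave = 81.1 - 6.0074 = 75.09 F

75.09 F


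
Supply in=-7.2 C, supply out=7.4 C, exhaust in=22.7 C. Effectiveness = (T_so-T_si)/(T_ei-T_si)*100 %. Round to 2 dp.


eff = (7.4-(-7.2))/(22.7-(-7.2))*100 = 48.83 %

48.83 %


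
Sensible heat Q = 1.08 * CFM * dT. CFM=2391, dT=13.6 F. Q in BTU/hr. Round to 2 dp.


Q = 1.08 * 2391 * 13.6 = 35119.01 BTU/hr

35119.01 BTU/hr


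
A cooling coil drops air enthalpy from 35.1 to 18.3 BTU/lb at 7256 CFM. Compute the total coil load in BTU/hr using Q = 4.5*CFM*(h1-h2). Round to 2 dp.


Q = 4.5 * 7256 * (35.1 - 18.3) = 548553.60 BTU/hr

548553.60 BTU/hr


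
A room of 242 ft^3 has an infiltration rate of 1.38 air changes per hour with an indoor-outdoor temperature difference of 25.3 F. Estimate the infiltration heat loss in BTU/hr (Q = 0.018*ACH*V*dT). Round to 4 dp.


Q = 0.018 * 1.38 * 242 * 25.3 = 152.0854 BTU/hr

152.0854 BTU/hr


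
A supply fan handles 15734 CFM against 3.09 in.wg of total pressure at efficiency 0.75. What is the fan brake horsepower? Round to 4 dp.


BHP = 15734 * 3.09 / (6356 * 0.75) = 10.1989 hp

10.1989 hp


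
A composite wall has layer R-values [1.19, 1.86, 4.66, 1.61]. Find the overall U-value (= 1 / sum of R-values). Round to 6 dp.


R_total = 1.19 + 1.86 + 4.66 + 1.61 = 9.32
U = 1/9.32 = 0.107296

0.107296


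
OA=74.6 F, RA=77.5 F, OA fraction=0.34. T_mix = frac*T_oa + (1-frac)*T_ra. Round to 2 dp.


T_mix = 0.34*74.6 + 0.66*77.5 = 76.51 F

76.51 F


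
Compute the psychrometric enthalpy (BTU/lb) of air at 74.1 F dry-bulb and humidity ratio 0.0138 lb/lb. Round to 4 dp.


h = 0.24*74.1 + 0.0138*(1061+0.444*74.1) = 32.8798 BTU/lb

32.8798 BTU/lb


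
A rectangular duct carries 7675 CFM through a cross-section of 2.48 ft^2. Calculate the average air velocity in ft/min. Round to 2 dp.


V = 7675 / 2.48 = 3094.76 ft/min

3094.76 ft/min


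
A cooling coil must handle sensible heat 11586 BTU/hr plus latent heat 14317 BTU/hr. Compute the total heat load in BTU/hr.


Qt = 11586 + 14317 = 25903 BTU/hr

25903 BTU/hr


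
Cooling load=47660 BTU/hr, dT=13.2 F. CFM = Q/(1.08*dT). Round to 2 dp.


CFM = 47660 / (1.08 * 13.2) = 3343.15

3343.15 CFM


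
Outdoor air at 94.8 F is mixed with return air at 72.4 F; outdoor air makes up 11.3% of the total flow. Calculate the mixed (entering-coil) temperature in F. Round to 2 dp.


T_mix = 72.4 + (11.3/100)*(94.8-72.4) = 74.93 F

74.93 F


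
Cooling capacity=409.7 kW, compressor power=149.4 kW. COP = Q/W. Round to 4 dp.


COP = 409.7 / 149.4 = 2.7423

2.7423


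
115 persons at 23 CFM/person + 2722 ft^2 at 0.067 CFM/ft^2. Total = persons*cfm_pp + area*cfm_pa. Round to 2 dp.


Total = 115*23 + 2722*0.067 = 2827.37 CFM

2827.37 CFM


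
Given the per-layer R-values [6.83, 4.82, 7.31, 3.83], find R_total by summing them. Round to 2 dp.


R_total = 6.83 + 4.82 + 7.31 + 3.83 = 22.79

22.79


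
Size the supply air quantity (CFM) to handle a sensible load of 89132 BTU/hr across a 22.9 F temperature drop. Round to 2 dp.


CFM = 89132 / (1.08 * 22.9) = 3603.91

3603.91 CFM


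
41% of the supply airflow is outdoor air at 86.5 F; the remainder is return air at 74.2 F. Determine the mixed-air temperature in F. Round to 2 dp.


T_mix = 0.41*86.5 + 0.59*74.2 = 79.24 F

79.24 F


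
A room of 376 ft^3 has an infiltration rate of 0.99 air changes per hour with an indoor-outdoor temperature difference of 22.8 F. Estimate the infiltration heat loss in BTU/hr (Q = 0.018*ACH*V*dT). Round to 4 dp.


Q = 0.018 * 0.99 * 376 * 22.8 = 152.7673 BTU/hr

152.7673 BTU/hr


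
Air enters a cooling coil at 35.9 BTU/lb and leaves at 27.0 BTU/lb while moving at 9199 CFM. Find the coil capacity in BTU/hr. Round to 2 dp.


Q = 4.5 * 9199 * (35.9 - 27.0) = 368419.95 BTU/hr

368419.95 BTU/hr


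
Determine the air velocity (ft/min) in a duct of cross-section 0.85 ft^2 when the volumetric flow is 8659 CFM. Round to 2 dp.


V = 8659 / 0.85 = 10187.06 ft/min

10187.06 ft/min


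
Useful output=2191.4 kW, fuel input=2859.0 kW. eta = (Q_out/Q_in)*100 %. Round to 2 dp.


eta = (2191.4/2859.0)*100 = 76.65 %

76.65 %


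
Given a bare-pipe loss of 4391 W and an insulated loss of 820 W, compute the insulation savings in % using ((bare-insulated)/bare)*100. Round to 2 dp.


Savings = ((4391-820)/4391)*100 = 81.33 %

81.33 %


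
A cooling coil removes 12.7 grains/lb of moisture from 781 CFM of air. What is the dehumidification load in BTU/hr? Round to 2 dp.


Q = 0.68 * 781 * 12.7 = 6744.72 BTU/hr

6744.72 BTU/hr


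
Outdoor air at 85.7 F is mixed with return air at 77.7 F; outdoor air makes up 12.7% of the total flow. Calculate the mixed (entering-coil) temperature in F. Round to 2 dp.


T_mix = 77.7 + (12.7/100)*(85.7-77.7) = 78.72 F

78.72 F


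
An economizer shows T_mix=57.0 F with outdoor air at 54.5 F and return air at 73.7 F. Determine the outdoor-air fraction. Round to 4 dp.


frac = (57.0 - 73.7) / (54.5 - 73.7) = 0.8698

0.8698


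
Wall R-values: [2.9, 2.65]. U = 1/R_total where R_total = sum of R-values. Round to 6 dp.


R_total = 2.9 + 2.65 = 5.55
U = 1/5.55 = 0.180180

0.180180


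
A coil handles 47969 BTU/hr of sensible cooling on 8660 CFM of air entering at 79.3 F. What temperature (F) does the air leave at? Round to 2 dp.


dT = 47969/(1.08*8660) = 5.1288
T_leave = 79.3 - 5.1288 = 74.17 F

74.17 F


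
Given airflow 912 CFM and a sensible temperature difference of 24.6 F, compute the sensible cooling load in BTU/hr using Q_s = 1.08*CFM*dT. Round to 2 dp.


Q = 1.08 * 912 * 24.6 = 24230.02 BTU/hr

24230.02 BTU/hr


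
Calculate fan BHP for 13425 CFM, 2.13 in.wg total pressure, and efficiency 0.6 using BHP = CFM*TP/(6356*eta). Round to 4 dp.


BHP = 13425 * 2.13 / (6356 * 0.6) = 7.4982 hp

7.4982 hp


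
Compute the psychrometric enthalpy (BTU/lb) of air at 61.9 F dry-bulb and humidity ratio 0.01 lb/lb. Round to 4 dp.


h = 0.24*61.9 + 0.01*(1061+0.444*61.9) = 25.7408 BTU/lb

25.7408 BTU/lb


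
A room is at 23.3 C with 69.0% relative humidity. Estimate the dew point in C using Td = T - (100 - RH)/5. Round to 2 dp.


Td = 23.3 - (100-69.0)/5 = 17.10 C

17.10 C


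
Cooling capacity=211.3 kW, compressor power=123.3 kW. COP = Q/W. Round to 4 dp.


COP = 211.3 / 123.3 = 1.7137

1.7137


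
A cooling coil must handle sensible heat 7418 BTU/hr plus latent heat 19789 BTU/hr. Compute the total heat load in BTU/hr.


Qt = 7418 + 19789 = 27207 BTU/hr

27207 BTU/hr


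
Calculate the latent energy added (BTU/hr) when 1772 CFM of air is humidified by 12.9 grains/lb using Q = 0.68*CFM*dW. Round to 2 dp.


Q = 0.68 * 1772 * 12.9 = 15543.98 BTU/hr

15543.98 BTU/hr


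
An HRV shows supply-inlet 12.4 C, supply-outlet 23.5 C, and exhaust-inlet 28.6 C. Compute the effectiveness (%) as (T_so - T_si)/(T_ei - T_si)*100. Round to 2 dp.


eff = (23.5-12.4)/(28.6-12.4)*100 = 68.52 %

68.52 %


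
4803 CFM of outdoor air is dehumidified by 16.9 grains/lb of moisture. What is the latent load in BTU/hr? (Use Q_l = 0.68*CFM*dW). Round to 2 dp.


Q = 0.68 * 4803 * 16.9 = 55196.08 BTU/hr

55196.08 BTU/hr


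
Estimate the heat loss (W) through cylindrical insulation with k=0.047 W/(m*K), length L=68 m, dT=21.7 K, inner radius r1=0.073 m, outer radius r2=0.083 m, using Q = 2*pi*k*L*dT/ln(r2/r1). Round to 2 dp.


Q = 2*pi*0.047*68*21.7/ln(0.083/0.073) = 3394.26 W

3394.26 W


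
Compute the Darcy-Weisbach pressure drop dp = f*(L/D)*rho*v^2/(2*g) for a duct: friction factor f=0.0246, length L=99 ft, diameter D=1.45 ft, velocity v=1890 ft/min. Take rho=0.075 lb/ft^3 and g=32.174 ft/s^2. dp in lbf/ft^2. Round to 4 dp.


v_fps = 1890/60 = 31.5 ft/s
dp = 0.0246*(99/1.45)*0.075*31.5^2/(2*32.174) = 1.9424 lbf/ft^2

1.9424 lbf/ft^2


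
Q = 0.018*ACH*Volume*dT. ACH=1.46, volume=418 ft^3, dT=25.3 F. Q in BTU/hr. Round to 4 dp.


Q = 0.018 * 1.46 * 418 * 25.3 = 277.9215 BTU/hr

277.9215 BTU/hr


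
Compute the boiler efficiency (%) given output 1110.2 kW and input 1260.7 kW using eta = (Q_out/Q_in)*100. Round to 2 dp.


eta = (1110.2/1260.7)*100 = 88.06 %

88.06 %


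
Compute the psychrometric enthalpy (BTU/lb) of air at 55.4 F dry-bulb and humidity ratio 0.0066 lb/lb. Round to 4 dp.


h = 0.24*55.4 + 0.0066*(1061+0.444*55.4) = 20.4609 BTU/lb

20.4609 BTU/lb


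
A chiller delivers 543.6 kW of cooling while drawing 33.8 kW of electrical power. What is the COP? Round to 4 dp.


COP = 543.6 / 33.8 = 16.0828

16.0828


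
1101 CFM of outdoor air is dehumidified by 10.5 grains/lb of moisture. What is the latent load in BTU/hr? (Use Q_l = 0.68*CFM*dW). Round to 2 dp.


Q = 0.68 * 1101 * 10.5 = 7861.14 BTU/hr

7861.14 BTU/hr


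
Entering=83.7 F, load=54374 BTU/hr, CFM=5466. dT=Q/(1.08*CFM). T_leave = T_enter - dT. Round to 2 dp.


dT = 54374/(1.08*5466) = 9.2108
T_leave = 83.7 - 9.2108 = 74.49 F

74.49 F


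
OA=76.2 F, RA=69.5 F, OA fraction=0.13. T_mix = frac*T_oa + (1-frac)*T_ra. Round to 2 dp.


T_mix = 0.13*76.2 + 0.87*69.5 = 70.37 F

70.37 F


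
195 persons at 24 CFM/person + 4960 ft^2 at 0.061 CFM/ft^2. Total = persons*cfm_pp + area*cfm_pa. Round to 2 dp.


Total = 195*24 + 4960*0.061 = 4982.56 CFM

4982.56 CFM


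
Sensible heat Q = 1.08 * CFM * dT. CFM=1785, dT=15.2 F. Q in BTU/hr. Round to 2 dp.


Q = 1.08 * 1785 * 15.2 = 29302.56 BTU/hr

29302.56 BTU/hr


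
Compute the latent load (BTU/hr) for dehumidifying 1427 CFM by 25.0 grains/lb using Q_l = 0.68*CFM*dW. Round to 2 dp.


Q = 0.68 * 1427 * 25.0 = 24259.00 BTU/hr

24259.00 BTU/hr


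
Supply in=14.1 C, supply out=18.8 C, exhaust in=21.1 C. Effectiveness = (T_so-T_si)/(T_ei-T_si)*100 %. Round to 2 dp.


eff = (18.8-14.1)/(21.1-14.1)*100 = 67.14 %

67.14 %


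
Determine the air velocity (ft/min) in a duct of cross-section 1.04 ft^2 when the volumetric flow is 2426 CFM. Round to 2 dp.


V = 2426 / 1.04 = 2332.69 ft/min

2332.69 ft/min


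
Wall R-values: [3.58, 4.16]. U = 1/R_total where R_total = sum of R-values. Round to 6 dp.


R_total = 3.58 + 4.16 = 7.74
U = 1/7.74 = 0.129199

0.129199


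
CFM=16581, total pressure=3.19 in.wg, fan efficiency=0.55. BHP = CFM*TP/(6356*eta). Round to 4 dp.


BHP = 16581 * 3.19 / (6356 * 0.55) = 15.1306 hp

15.1306 hp


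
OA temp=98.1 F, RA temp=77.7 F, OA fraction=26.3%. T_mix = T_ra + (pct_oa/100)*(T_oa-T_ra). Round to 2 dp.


T_mix = 77.7 + (26.3/100)*(98.1-77.7) = 83.07 F

83.07 F


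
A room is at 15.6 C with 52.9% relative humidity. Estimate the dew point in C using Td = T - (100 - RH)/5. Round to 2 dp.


Td = 15.6 - (100-52.9)/5 = 6.18 C

6.18 C


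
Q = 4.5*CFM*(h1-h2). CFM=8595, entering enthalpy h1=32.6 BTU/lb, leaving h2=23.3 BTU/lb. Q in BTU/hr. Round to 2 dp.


Q = 4.5 * 8595 * (32.6 - 23.3) = 359700.75 BTU/hr

359700.75 BTU/hr


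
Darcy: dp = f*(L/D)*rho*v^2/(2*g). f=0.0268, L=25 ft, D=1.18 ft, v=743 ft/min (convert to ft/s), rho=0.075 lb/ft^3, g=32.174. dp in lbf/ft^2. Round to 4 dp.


v_fps = 743/60 = 12.3833 ft/s
dp = 0.0268*(25/1.18)*0.075*12.3833^2/(2*32.174) = 0.1015 lbf/ft^2

0.1015 lbf/ft^2


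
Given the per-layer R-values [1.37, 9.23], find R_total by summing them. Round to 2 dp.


R_total = 1.37 + 9.23 = 10.60

10.60


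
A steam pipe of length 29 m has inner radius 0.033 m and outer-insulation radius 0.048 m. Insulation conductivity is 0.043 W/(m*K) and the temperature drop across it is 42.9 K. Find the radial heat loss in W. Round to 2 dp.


Q = 2*pi*0.043*29*42.9/ln(0.048/0.033) = 897.07 W

897.07 W


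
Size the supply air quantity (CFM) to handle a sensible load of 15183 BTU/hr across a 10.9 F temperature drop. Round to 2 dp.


CFM = 15183 / (1.08 * 10.9) = 1289.76

1289.76 CFM


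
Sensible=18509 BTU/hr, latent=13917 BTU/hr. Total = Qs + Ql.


Qt = 18509 + 13917 = 32426 BTU/hr

32426 BTU/hr


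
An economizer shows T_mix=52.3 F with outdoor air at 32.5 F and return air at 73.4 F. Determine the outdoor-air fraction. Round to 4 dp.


frac = (52.3 - 73.4) / (32.5 - 73.4) = 0.5159

0.5159


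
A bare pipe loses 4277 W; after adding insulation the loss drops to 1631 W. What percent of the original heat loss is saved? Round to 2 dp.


Savings = ((4277-1631)/4277)*100 = 61.87 %

61.87 %


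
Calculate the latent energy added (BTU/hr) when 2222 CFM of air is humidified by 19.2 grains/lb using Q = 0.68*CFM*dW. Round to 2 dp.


Q = 0.68 * 2222 * 19.2 = 29010.43 BTU/hr

29010.43 BTU/hr


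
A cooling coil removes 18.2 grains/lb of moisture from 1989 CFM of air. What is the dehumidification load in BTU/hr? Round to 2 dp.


Q = 0.68 * 1989 * 18.2 = 24615.86 BTU/hr

24615.86 BTU/hr


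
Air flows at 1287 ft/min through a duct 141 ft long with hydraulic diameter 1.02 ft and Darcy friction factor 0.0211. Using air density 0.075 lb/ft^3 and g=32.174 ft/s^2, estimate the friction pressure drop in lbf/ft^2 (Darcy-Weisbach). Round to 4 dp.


v_fps = 1287/60 = 21.45 ft/s
dp = 0.0211*(141/1.02)*0.075*21.45^2/(2*32.174) = 1.5642 lbf/ft^2

1.5642 lbf/ft^2


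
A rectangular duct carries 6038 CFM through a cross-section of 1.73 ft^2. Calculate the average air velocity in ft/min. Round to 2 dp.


V = 6038 / 1.73 = 3490.17 ft/min

3490.17 ft/min


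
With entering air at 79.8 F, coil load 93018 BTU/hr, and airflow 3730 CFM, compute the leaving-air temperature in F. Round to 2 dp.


dT = 93018/(1.08*3730) = 23.0906
T_leave = 79.8 - 23.0906 = 56.71 F

56.71 F


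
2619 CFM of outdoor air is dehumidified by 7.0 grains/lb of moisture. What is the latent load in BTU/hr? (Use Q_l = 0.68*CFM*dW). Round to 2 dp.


Q = 0.68 * 2619 * 7.0 = 12466.44 BTU/hr

12466.44 BTU/hr


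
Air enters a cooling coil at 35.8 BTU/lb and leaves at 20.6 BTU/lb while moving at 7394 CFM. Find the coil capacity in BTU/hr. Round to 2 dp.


Q = 4.5 * 7394 * (35.8 - 20.6) = 505749.60 BTU/hr

505749.60 BTU/hr


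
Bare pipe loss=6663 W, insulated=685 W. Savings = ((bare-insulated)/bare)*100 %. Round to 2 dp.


Savings = ((6663-685)/6663)*100 = 89.72 %

89.72 %


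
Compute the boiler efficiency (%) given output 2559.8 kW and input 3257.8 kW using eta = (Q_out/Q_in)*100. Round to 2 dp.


eta = (2559.8/3257.8)*100 = 78.57 %

78.57 %


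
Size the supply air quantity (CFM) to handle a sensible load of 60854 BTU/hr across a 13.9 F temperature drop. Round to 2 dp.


CFM = 60854 / (1.08 * 13.9) = 4053.69

4053.69 CFM


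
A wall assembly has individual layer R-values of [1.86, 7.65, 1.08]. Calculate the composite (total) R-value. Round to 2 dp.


R_total = 1.86 + 7.65 + 1.08 = 10.59

10.59


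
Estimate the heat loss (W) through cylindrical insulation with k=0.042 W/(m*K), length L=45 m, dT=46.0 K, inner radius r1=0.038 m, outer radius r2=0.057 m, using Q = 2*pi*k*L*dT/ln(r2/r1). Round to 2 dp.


Q = 2*pi*0.042*45*46.0/ln(0.057/0.038) = 1347.24 W

1347.24 W


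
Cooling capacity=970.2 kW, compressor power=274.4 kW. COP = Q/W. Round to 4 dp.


COP = 970.2 / 274.4 = 3.5357

3.5357


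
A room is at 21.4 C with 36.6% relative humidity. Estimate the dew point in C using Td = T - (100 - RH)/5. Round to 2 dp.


Td = 21.4 - (100-36.6)/5 = 8.72 C

8.72 C


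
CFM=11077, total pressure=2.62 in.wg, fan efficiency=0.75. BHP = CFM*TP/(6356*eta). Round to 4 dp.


BHP = 11077 * 2.62 / (6356 * 0.75) = 6.0881 hp

6.0881 hp


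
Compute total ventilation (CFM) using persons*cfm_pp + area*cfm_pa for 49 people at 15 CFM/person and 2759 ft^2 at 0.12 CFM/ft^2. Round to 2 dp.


Total = 49*15 + 2759*0.12 = 1066.08 CFM

1066.08 CFM


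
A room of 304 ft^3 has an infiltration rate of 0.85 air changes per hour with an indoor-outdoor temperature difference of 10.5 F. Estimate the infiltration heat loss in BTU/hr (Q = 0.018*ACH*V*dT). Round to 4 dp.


Q = 0.018 * 0.85 * 304 * 10.5 = 48.8376 BTU/hr

48.8376 BTU/hr


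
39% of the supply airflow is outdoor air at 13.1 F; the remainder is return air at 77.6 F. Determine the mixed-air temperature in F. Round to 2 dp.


T_mix = 0.39*13.1 + 0.61*77.6 = 52.45 F

52.45 F


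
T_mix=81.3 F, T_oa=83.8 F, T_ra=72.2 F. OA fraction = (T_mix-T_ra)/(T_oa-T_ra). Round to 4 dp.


frac = (81.3 - 72.2) / (83.8 - 72.2) = 0.7845

0.7845


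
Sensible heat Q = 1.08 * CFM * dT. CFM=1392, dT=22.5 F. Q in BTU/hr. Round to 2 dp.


Q = 1.08 * 1392 * 22.5 = 33825.60 BTU/hr

33825.60 BTU/hr


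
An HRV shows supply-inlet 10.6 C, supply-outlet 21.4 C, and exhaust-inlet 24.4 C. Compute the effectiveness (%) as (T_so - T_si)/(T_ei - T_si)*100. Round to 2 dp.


eff = (21.4-10.6)/(24.4-10.6)*100 = 78.26 %

78.26 %
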